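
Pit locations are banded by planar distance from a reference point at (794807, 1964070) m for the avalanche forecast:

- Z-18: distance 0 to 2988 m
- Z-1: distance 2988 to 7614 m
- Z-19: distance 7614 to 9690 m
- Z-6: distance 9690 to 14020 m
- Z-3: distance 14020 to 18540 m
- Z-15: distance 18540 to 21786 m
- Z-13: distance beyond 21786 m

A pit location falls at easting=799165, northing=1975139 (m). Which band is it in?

Z-6

Distance = √((799165−794807)² + (1975139−1964070)²) = √(18992164.000 + 122522761.000) = 11896.005 m.
9690 ≤ 11896.005 < 14020 → Z-6.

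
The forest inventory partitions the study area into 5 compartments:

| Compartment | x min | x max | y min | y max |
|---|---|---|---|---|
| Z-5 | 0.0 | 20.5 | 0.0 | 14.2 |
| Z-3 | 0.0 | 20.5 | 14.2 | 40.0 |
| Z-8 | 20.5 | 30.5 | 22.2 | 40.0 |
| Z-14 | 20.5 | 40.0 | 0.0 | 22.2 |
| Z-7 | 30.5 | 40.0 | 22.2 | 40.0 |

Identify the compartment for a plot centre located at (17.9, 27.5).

Z-3

The point has x = 17.9 and y = 27.5.
Only Z-3 satisfies 0.0 ≤ x ≤ 20.5 and 14.2 ≤ y ≤ 40.0.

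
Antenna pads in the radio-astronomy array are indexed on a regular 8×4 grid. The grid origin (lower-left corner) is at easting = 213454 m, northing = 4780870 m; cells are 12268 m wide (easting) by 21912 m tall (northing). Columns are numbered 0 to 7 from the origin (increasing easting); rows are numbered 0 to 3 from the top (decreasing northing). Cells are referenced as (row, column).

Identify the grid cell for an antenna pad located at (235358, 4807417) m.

Column index: ⌊(235358 − 213454) / 12268⌋ = ⌊1.785⌋ = 1
Row offset from origin: ⌊(4807417 − 4780870) / 21912⌋ = ⌊1.212⌋ = 1 → row 2 (counted from top)

(2, 1)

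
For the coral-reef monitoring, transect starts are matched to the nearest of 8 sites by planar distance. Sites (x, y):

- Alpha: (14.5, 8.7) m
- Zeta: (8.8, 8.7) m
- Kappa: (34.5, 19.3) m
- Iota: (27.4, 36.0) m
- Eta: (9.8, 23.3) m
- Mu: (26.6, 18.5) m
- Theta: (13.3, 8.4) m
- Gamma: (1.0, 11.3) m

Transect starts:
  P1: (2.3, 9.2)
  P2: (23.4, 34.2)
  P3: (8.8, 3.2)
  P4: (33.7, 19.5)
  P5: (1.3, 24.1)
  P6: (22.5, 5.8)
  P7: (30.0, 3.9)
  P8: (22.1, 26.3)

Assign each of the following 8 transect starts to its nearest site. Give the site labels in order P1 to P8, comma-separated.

Gamma, Iota, Zeta, Kappa, Eta, Alpha, Mu, Mu

P1 → Gamma (d²=6.10)
P2 → Iota (d²=19.24)
P3 → Zeta (d²=30.25)
P4 → Kappa (d²=0.68)
P5 → Eta (d²=72.89)
P6 → Alpha (d²=72.41)
P7 → Mu (d²=224.72)
P8 → Mu (d²=81.09)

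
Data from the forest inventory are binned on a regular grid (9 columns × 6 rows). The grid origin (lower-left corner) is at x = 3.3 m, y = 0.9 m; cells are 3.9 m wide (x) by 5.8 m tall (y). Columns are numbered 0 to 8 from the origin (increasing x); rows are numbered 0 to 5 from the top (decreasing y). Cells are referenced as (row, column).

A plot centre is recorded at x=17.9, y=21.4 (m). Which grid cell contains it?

Column index: ⌊(17.9 − 3.3) / 3.9⌋ = ⌊3.744⌋ = 3
Row offset from origin: ⌊(21.4 − 0.9) / 5.8⌋ = ⌊3.534⌋ = 3 → row 2 (counted from top)

(2, 3)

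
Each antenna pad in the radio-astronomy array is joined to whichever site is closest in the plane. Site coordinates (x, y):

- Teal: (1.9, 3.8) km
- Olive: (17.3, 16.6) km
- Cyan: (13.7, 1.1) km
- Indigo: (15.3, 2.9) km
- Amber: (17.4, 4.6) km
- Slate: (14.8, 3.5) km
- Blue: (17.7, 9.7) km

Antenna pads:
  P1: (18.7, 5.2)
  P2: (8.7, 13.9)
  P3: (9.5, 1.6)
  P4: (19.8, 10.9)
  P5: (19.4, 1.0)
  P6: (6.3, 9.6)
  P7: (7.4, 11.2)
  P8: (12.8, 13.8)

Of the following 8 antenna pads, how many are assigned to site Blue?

P1 → Amber
P2 → Olive
P3 → Cyan
P4 → Blue
P5 → Amber
P6 → Teal
P7 → Teal
P8 → Olive
1 of the 8 goes to Blue.

1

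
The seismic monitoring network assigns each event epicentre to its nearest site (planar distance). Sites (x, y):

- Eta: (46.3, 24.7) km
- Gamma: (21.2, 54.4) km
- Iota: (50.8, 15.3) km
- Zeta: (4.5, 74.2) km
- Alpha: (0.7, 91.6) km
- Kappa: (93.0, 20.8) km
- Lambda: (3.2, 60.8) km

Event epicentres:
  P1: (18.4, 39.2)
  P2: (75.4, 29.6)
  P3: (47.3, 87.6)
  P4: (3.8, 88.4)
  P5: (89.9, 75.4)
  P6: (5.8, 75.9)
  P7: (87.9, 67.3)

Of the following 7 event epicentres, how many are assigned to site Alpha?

1

P1 → Gamma
P2 → Kappa
P3 → Gamma
P4 → Alpha
P5 → Kappa
P6 → Zeta
P7 → Kappa
1 of the 7 goes to Alpha.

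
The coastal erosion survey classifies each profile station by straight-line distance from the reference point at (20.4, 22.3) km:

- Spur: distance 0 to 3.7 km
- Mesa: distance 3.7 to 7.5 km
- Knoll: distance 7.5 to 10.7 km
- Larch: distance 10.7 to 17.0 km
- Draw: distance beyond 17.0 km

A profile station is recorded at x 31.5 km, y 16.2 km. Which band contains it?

Larch

Distance = √((31.5−20.4)² + (16.2−22.3)²) = √(123.210 + 37.210) = 12.666 km.
10.7 ≤ 12.666 < 17.0 → Larch.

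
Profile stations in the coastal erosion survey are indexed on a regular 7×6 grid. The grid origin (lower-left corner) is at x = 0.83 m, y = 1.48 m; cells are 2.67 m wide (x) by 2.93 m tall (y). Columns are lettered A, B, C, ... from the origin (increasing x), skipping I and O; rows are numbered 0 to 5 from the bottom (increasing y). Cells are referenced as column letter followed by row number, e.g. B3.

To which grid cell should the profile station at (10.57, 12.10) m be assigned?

D3

Column index: ⌊(10.57 − 0.83) / 2.67⌋ = ⌊3.648⌋ = 3 → column D
Row offset from origin: ⌊(12.10 − 1.48) / 2.93⌋ = ⌊3.625⌋ = 3 → row 3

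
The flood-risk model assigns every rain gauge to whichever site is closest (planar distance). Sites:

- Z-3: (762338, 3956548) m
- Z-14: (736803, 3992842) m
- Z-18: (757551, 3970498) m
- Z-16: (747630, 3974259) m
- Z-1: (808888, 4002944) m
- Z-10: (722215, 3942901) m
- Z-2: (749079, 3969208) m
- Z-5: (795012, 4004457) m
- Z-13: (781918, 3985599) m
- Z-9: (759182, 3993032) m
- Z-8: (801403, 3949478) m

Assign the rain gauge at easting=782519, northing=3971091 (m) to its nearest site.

Squared distances to each site:
Z-3: 618771610.000; Z-14: 2563058657.000; Z-18: 623752673.000; Z-16: 1227278545.000; Z-1: 1709937770.000; Z-10: 4431248516.000; Z-2: 1121779289.000; Z-5: 1269365005.000; Z-13: 210843265.000; Z-9: 1026023050.000; Z-8: 823727225.000.
Minimum at Z-13.

Z-13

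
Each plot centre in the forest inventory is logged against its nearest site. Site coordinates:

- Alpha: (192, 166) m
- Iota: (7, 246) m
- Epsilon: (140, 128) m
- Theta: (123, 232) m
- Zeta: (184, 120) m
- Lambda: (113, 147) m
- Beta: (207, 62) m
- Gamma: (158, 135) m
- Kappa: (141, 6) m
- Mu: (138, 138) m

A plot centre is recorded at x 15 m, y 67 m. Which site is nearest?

Lambda

Squared distances to each site:
Alpha: 41130.000; Iota: 32105.000; Epsilon: 19346.000; Theta: 38889.000; Zeta: 31370.000; Lambda: 16004.000; Beta: 36889.000; Gamma: 25073.000; Kappa: 19597.000; Mu: 20170.000.
Minimum at Lambda.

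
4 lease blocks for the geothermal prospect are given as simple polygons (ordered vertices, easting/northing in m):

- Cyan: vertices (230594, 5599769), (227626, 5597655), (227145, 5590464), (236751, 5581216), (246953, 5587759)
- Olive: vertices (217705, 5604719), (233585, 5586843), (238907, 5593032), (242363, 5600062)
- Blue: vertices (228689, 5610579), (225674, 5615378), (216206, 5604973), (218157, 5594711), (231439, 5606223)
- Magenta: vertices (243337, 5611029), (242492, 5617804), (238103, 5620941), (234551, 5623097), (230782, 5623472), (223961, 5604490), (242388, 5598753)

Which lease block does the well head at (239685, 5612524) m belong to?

Cast a ray rightward from (239685, 5612524). For each polygon, the edges (by vertex number in listed order) whose endpoints lie on opposite sides of northing = 5612524, where each meets that height, and whether that is right or left of the point:
Cyan: no edge straddles that height → 0 crossings.
Olive: no edge straddles that height → 0 crossings.
Blue: 1–2 at easting≈227467.0 (left), 2–3 at easting≈223077.0 (left) → 0 crossings.
Magenta: 1–2 at easting≈243150.5 (right), 5–6 at easting≈226847.9 (left) → 1 crossing.
Only Magenta has an odd count, so the point is inside Magenta.

Magenta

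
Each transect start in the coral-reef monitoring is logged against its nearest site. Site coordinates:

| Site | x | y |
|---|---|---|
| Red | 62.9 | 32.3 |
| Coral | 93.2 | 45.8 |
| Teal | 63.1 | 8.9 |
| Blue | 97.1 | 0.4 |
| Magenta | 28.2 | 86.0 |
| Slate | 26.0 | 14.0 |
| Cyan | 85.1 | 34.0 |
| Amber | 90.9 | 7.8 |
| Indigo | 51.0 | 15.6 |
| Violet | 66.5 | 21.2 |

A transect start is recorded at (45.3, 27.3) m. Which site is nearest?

Indigo

Squared distances to each site:
Red: 334.760; Coral: 2636.660; Teal: 655.400; Blue: 3406.850; Magenta: 3738.100; Slate: 549.380; Cyan: 1628.930; Amber: 2459.610; Indigo: 169.380; Violet: 486.650.
Minimum at Indigo.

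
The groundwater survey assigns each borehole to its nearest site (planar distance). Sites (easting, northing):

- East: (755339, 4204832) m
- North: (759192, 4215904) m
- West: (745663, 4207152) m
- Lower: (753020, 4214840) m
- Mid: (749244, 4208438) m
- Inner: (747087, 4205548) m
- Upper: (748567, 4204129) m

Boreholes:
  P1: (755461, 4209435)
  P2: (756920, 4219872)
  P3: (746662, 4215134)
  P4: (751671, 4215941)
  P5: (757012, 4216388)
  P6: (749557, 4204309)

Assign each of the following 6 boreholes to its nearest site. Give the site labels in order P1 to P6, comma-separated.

P1 → East (d²=21202493.00)
P2 → North (d²=20907008.00)
P3 → Lower (d²=40510600.00)
P4 → Lower (d²=3032002.00)
P5 → North (d²=4986656.00)
P6 → Upper (d²=1012500.00)

East, North, Lower, Lower, North, Upper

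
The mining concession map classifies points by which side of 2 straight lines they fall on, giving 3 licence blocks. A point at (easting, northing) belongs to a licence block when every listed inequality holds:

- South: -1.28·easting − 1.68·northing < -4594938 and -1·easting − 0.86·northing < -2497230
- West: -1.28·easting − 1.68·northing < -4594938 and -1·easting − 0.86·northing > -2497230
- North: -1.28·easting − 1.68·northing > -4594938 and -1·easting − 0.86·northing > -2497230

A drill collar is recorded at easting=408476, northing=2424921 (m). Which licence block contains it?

-1.28·408476 − 1.68·2424921 = -4596716.560, which is < -4594938
-1·408476 − 0.86·2424921 = -2493908.060, which is > -2497230
This sign pattern matches West.

West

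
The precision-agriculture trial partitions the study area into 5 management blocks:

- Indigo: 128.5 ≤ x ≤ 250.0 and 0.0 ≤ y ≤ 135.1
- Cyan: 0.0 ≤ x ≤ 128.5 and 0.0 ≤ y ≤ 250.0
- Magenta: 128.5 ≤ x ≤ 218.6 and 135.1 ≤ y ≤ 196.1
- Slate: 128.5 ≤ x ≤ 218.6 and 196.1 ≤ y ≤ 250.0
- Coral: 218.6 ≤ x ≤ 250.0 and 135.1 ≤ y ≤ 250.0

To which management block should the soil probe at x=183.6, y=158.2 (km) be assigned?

The point has x = 183.6 and y = 158.2.
Only Magenta satisfies 128.5 ≤ x ≤ 218.6 and 135.1 ≤ y ≤ 196.1.

Magenta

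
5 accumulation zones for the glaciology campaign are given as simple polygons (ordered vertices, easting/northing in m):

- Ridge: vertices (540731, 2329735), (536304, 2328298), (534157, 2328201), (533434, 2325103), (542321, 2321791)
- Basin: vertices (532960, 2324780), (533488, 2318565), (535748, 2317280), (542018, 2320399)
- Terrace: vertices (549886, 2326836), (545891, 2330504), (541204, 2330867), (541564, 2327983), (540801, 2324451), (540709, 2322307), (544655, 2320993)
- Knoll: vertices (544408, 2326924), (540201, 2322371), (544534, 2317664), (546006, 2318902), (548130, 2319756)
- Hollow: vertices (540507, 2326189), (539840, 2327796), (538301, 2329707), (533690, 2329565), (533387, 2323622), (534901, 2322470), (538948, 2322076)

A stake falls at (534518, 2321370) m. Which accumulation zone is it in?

Basin

Cast a ray rightward from (534518, 2321370). For each polygon, the edges (by vertex number in listed order) whose endpoints lie on opposite sides of northing = 2321370, where each meets that height, and whether that is right or left of the point:
Ridge: no edge straddles that height → 0 crossings.
Basin: 1–2 at easting≈533249.7 (left), 4–1 at easting≈540010.4 (right) → 1 crossing.
Terrace: 6–7 at easting≈543522.9 (right), 7–1 at easting≈544992.5 (right) → 2 crossings.
Knoll: 2–3 at easting≈541122.5 (right), 5–1 at easting≈547291.9 (right) → 2 crossings.
Hollow: no edge straddles that height → 0 crossings.
Only Basin has an odd count, so the point is inside Basin.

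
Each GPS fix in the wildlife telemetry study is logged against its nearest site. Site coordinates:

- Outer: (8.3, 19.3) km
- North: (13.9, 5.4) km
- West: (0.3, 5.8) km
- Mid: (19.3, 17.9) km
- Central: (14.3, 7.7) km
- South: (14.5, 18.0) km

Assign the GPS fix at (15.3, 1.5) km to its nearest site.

Squared distances to each site:
Outer: 365.840; North: 17.170; West: 243.490; Mid: 284.960; Central: 39.440; South: 272.890.
Minimum at North.

North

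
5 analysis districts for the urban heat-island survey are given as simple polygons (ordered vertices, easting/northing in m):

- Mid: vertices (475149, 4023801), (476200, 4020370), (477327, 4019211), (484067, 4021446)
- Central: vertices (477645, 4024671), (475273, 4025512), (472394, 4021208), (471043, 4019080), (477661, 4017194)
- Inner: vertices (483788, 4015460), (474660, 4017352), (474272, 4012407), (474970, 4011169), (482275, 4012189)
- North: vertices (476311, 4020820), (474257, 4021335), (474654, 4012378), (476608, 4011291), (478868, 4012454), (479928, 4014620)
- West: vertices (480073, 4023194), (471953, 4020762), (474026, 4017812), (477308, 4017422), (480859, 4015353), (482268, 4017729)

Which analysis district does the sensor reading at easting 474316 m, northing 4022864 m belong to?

Central

Cast a ray rightward from (474316, 4022864). For each polygon, the edges (by vertex number in listed order) whose endpoints lie on opposite sides of northing = 4022864, where each meets that height, and whether that is right or left of the point:
Mid: 1–2 at easting≈475436.0 (right), 4–1 at easting≈478697.3 (right) → 2 crossings.
Central: 2–3 at easting≈473501.7 (left), 5–1 at easting≈477648.9 (right) → 1 crossing.
Inner: no edge straddles that height → 0 crossings.
North: no edge straddles that height → 0 crossings.
West: 1–2 at easting≈478971.2 (right), 6–1 at easting≈480205.5 (right) → 2 crossings.
Only Central has an odd count, so the point is inside Central.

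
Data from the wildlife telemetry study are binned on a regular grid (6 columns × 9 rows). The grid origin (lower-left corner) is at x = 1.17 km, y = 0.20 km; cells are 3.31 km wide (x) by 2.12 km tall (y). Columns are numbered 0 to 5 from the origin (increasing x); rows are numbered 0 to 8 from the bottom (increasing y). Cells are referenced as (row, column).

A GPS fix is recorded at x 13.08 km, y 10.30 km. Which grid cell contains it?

Column index: ⌊(13.08 − 1.17) / 3.31⌋ = ⌊3.598⌋ = 3
Row offset from origin: ⌊(10.30 − 0.20) / 2.12⌋ = ⌊4.764⌋ = 4 → row 4

(4, 3)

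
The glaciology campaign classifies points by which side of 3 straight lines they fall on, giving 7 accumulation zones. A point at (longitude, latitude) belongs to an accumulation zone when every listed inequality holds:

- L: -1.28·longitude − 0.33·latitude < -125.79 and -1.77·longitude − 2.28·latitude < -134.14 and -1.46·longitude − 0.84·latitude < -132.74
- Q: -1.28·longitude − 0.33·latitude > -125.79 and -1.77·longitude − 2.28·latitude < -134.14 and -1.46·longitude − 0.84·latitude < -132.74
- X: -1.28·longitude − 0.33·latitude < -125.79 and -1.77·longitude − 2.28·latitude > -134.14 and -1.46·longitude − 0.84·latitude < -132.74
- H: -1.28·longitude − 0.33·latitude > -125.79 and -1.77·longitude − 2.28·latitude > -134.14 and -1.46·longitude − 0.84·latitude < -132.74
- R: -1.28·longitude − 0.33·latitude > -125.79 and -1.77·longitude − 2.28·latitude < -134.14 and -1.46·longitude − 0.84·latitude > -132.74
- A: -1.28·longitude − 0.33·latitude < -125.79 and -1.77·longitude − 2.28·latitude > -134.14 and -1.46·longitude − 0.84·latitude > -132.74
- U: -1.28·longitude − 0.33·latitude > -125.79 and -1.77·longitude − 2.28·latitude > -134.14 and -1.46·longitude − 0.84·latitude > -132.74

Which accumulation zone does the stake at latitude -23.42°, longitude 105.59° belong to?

-1.28·105.59 − 0.33·-23.42 = -127.427, which is < -125.79
-1.77·105.59 − 2.28·-23.42 = -133.497, which is > -134.14
-1.46·105.59 − 0.84·-23.42 = -134.489, which is < -132.74
This sign pattern matches X.

X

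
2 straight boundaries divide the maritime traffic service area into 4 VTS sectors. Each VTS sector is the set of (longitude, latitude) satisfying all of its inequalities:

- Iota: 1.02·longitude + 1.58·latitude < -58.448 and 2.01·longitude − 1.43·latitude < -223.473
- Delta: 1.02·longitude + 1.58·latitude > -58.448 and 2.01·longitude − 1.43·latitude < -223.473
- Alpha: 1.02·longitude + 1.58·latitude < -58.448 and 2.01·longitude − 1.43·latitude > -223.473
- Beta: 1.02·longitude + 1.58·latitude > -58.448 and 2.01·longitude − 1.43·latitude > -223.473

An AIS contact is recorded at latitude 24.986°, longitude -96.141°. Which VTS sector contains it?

Iota

1.02·-96.141 + 1.58·24.986 = -58.586, which is < -58.448
2.01·-96.141 − 1.43·24.986 = -228.973, which is < -223.473
This sign pattern matches Iota.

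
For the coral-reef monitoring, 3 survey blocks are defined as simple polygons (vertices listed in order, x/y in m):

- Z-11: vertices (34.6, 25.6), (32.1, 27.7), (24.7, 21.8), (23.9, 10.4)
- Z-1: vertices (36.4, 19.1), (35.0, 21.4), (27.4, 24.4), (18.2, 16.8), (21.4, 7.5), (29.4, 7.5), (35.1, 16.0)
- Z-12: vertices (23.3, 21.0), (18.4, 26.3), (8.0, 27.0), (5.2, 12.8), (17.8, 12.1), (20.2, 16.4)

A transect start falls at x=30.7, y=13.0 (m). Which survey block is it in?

Z-1

Cast a ray rightward from (30.7, 13.0). For each polygon, the edges (by vertex number in listed order) whose endpoints lie on opposite sides of y = 13.0, where each meets that height, and whether that is right or left of the point:
Z-11: 3–4 at x≈24.08 (left), 4–1 at x≈25.73 (left) → 0 crossings.
Z-1: 4–5 at x≈19.51 (left), 6–7 at x≈33.09 (right) → 1 crossing.
Z-12: 3–4 at x≈5.24 (left), 5–6 at x≈18.30 (left) → 0 crossings.
Only Z-1 has an odd count, so the point is inside Z-1.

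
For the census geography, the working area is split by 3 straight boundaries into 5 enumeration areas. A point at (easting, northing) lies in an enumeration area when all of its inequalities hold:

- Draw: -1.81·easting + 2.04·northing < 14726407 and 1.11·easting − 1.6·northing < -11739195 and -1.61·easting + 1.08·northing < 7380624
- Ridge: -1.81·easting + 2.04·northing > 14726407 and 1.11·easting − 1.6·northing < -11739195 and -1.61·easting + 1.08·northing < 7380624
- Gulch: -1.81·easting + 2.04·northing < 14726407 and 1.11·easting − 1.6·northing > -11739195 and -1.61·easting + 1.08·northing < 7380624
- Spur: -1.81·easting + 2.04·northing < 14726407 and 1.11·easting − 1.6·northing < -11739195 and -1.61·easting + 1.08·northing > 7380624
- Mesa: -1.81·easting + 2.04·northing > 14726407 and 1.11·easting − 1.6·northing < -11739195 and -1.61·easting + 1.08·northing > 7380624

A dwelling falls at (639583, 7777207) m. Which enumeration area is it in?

Gulch

-1.81·639583 + 2.04·7777207 = 14707857.050, which is < 14726407
1.11·639583 − 1.6·7777207 = -11733594.070, which is > -11739195
-1.61·639583 + 1.08·7777207 = 7369654.930, which is < 7380624
This sign pattern matches Gulch.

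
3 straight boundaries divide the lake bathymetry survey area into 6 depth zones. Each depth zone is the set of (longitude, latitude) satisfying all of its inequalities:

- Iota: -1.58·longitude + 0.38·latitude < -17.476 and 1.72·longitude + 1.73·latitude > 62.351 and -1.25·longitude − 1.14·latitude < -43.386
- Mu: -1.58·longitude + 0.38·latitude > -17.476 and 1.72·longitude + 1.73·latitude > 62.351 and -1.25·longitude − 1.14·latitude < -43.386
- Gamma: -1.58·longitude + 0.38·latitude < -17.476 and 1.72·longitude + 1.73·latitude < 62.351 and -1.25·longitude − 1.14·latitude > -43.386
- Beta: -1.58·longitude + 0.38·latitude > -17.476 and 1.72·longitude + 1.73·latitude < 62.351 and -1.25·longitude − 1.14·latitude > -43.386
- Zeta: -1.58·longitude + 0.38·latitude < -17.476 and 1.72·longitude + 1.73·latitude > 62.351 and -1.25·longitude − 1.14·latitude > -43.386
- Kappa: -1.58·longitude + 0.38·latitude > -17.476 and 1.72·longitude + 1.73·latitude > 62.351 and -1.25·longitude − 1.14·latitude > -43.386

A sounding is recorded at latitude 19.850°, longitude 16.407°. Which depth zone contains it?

-1.58·16.407 + 0.38·19.850 = -18.380, which is < -17.476
1.72·16.407 + 1.73·19.850 = 62.561, which is > 62.351
-1.25·16.407 − 1.14·19.850 = -43.138, which is > -43.386
This sign pattern matches Zeta.

Zeta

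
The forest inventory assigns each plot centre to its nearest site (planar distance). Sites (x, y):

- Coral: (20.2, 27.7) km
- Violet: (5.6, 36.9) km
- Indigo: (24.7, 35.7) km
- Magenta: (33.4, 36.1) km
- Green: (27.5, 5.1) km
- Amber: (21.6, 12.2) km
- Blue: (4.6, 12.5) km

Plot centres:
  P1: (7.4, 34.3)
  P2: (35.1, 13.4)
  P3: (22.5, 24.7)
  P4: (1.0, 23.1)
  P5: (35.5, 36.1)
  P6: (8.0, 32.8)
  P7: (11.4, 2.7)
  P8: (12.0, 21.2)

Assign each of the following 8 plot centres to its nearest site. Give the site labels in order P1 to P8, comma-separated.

Violet, Green, Coral, Blue, Magenta, Violet, Blue, Coral

P1 → Violet (d²=10.00)
P2 → Green (d²=126.65)
P3 → Coral (d²=14.29)
P4 → Blue (d²=125.32)
P5 → Magenta (d²=4.41)
P6 → Violet (d²=22.57)
P7 → Blue (d²=142.28)
P8 → Coral (d²=109.49)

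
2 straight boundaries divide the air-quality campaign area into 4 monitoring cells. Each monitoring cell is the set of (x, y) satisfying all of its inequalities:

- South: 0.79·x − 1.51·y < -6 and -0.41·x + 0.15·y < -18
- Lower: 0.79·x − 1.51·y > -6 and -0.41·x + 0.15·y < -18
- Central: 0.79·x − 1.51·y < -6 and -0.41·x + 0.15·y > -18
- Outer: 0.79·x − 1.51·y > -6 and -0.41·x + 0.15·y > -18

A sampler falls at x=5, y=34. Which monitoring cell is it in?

0.79·5 − 1.51·34 = -47.390, which is < -6
-0.41·5 + 0.15·34 = 3.050, which is > -18
This sign pattern matches Central.

Central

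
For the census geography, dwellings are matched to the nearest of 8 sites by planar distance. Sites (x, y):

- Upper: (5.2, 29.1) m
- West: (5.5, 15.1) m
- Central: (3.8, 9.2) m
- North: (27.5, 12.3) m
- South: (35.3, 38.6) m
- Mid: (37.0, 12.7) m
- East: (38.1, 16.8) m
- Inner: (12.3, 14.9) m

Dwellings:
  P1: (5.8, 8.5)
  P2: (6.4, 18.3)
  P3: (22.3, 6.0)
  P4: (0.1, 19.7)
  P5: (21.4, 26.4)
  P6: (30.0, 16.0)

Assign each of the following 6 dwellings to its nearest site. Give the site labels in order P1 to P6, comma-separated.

Central, West, North, West, Inner, North

P1 → Central (d²=4.49)
P2 → West (d²=11.05)
P3 → North (d²=66.73)
P4 → West (d²=50.32)
P5 → Inner (d²=215.06)
P6 → North (d²=19.94)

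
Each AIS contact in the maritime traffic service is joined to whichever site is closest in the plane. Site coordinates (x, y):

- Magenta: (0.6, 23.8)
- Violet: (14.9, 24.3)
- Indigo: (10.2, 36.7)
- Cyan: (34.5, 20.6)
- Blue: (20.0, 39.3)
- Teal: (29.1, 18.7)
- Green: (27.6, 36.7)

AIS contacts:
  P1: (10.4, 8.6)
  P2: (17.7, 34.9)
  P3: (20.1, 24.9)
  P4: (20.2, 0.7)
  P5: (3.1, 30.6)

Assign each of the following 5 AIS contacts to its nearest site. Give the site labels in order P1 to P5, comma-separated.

P1 → Violet (d²=266.74)
P2 → Blue (d²=24.65)
P3 → Violet (d²=27.40)
P4 → Teal (d²=403.21)
P5 → Magenta (d²=52.49)

Violet, Blue, Violet, Teal, Magenta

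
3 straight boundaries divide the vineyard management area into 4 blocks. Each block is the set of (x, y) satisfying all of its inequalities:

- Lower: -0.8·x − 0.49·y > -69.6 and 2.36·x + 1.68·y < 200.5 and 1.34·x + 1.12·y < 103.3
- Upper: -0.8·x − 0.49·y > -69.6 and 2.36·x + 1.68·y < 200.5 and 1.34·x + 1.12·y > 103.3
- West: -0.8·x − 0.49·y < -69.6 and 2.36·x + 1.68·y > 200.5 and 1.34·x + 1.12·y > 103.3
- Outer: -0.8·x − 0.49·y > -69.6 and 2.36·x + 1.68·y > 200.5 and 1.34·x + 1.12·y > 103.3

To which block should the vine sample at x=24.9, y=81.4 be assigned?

Upper

-0.8·24.9 − 0.49·81.4 = -59.806, which is > -69.6
2.36·24.9 + 1.68·81.4 = 195.516, which is < 200.5
1.34·24.9 + 1.12·81.4 = 124.534, which is > 103.3
This sign pattern matches Upper.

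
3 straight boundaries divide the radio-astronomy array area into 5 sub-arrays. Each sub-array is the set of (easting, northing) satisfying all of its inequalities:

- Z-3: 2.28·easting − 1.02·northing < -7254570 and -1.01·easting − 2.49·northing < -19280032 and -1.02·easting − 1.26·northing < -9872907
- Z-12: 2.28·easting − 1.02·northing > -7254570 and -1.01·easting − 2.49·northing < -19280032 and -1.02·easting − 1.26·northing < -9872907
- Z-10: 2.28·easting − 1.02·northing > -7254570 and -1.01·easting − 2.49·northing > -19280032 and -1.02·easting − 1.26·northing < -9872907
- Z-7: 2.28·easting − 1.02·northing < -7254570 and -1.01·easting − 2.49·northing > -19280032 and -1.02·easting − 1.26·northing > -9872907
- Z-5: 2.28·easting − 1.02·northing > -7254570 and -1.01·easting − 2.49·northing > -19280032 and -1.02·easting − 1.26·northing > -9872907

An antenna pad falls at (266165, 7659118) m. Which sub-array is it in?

Z-12

2.28·266165 − 1.02·7659118 = -7205444.160, which is > -7254570
-1.01·266165 − 2.49·7659118 = -19340030.470, which is < -19280032
-1.02·266165 − 1.26·7659118 = -9921976.980, which is < -9872907
This sign pattern matches Z-12.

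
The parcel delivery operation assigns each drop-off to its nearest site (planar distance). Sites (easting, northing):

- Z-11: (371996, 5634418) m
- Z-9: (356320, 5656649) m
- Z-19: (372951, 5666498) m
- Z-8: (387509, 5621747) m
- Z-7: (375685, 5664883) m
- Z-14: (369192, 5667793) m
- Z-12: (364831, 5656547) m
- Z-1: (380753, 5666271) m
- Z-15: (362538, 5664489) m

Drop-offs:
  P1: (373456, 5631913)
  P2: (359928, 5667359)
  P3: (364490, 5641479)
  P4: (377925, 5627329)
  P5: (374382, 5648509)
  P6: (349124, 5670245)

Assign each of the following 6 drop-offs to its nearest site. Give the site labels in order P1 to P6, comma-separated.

Z-11, Z-15, Z-11, Z-11, Z-12, Z-15

P1 → Z-11 (d²=8406625.00)
P2 → Z-15 (d²=15049000.00)
P3 → Z-11 (d²=106197757.00)
P4 → Z-11 (d²=85406962.00)
P5 → Z-12 (d²=155831045.00)
P6 → Z-15 (d²=213066932.00)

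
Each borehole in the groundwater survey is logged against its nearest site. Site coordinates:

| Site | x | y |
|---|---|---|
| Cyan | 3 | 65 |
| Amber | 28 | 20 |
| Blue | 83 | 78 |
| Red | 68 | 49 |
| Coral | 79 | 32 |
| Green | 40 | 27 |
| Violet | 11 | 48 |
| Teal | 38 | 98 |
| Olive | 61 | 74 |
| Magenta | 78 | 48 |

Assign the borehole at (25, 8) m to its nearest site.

Squared distances to each site:
Cyan: 3733.000; Amber: 153.000; Blue: 8264.000; Red: 3530.000; Coral: 3492.000; Green: 586.000; Violet: 1796.000; Teal: 8269.000; Olive: 5652.000; Magenta: 4409.000.
Minimum at Amber.

Amber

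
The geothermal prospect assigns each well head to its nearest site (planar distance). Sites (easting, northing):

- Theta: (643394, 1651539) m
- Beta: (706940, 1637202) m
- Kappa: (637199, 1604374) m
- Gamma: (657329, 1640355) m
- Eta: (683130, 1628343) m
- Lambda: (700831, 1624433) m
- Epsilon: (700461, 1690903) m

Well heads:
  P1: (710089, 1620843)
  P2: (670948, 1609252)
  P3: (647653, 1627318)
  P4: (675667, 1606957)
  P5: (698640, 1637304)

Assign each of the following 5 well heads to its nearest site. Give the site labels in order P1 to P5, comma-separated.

Lambda, Eta, Gamma, Eta, Beta

P1 → Lambda (d²=98598664.00)
P2 → Eta (d²=512867405.00)
P3 → Gamma (d²=263588345.00)
P4 → Eta (d²=513057365.00)
P5 → Beta (d²=68900404.00)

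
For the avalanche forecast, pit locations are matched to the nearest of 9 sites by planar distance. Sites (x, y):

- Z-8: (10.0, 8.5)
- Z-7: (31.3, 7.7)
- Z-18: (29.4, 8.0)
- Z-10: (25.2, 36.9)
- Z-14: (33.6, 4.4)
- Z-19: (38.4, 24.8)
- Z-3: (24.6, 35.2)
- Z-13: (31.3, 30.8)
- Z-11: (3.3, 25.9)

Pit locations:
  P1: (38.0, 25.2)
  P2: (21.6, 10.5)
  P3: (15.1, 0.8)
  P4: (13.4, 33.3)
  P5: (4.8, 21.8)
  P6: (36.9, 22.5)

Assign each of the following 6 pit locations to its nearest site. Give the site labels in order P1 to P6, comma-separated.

Z-19, Z-18, Z-8, Z-3, Z-11, Z-19

P1 → Z-19 (d²=0.32)
P2 → Z-18 (d²=67.09)
P3 → Z-8 (d²=85.30)
P4 → Z-3 (d²=129.05)
P5 → Z-11 (d²=19.06)
P6 → Z-19 (d²=7.54)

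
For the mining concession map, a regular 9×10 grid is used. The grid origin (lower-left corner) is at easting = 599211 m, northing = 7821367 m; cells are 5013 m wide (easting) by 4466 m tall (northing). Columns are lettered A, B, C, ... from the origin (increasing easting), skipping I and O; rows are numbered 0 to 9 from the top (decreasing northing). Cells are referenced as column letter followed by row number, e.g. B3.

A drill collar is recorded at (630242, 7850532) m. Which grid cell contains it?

Column index: ⌊(630242 − 599211) / 5013⌋ = ⌊6.190⌋ = 6 → column G
Row offset from origin: ⌊(7850532 − 7821367) / 4466⌋ = ⌊6.530⌋ = 6 → row 3 (counted from top)

G3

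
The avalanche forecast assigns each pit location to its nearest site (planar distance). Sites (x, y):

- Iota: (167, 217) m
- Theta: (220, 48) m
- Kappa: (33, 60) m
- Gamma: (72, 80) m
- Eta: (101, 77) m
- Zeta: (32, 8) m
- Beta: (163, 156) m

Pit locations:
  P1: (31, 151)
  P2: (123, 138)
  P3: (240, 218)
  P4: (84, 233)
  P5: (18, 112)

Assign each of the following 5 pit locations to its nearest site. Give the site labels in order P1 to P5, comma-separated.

Gamma, Beta, Iota, Iota, Kappa

P1 → Gamma (d²=6722.00)
P2 → Beta (d²=1924.00)
P3 → Iota (d²=5330.00)
P4 → Iota (d²=7145.00)
P5 → Kappa (d²=2929.00)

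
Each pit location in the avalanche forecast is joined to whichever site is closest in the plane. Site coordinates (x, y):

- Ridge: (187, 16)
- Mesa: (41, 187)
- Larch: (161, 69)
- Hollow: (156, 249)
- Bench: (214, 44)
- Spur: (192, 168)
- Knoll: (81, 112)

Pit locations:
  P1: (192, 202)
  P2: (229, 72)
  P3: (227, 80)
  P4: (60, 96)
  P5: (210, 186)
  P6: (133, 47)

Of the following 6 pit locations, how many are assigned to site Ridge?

0

P1 → Spur
P2 → Bench
P3 → Bench
P4 → Knoll
P5 → Spur
P6 → Larch
0 of the 6 go to Ridge.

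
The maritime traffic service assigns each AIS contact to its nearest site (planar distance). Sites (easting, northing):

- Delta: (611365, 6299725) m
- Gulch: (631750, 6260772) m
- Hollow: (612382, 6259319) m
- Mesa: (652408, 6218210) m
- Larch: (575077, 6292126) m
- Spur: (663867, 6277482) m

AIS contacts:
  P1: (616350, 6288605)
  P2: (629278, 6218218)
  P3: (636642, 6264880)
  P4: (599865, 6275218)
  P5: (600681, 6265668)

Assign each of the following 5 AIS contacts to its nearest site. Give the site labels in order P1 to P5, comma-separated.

Delta, Mesa, Gulch, Hollow, Hollow

P1 → Delta (d²=148504625.00)
P2 → Mesa (d²=534996964.00)
P3 → Gulch (d²=40807328.00)
P4 → Hollow (d²=409453490.00)
P5 → Hollow (d²=177223202.00)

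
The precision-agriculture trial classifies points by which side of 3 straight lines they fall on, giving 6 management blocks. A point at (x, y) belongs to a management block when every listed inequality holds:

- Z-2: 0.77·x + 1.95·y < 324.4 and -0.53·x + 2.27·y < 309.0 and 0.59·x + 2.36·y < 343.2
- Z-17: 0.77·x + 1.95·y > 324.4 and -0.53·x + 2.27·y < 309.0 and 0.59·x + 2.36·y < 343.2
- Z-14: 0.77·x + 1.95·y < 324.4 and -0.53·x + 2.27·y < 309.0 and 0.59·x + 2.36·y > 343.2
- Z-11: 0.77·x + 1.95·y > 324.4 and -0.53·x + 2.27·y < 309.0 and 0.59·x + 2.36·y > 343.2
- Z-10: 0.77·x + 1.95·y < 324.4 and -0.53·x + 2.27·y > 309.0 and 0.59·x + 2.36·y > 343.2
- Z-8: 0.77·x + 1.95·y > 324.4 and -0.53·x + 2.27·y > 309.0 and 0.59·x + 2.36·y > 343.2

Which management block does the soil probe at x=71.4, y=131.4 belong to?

Z-14

0.77·71.4 + 1.95·131.4 = 311.208, which is < 324.4
-0.53·71.4 + 2.27·131.4 = 260.436, which is < 309.0
0.59·71.4 + 2.36·131.4 = 352.230, which is > 343.2
This sign pattern matches Z-14.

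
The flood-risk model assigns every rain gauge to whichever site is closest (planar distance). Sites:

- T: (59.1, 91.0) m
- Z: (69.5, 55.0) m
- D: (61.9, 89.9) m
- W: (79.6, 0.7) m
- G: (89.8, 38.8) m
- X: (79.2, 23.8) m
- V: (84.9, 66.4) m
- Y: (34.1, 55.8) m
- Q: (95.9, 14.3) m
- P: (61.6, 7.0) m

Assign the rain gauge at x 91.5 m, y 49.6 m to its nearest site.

G

Squared distances to each site:
T: 2763.720; Z: 513.160; D: 2500.250; W: 2532.820; G: 119.530; X: 816.930; V: 325.800; Y: 3333.200; Q: 1265.450; P: 2708.770.
Minimum at G.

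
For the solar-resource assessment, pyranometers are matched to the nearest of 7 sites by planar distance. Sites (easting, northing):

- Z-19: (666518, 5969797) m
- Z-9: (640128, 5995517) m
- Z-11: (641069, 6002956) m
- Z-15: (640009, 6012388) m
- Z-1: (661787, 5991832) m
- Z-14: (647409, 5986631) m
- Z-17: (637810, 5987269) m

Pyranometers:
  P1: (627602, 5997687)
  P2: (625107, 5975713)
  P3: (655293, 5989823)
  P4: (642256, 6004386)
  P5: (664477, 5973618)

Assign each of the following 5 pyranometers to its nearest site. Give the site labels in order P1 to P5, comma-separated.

Z-9, Z-17, Z-1, Z-11, Z-19

P1 → Z-9 (d²=161609576.00)
P2 → Z-17 (d²=294907345.00)
P3 → Z-1 (d²=46208117.00)
P4 → Z-11 (d²=3453869.00)
P5 → Z-19 (d²=18765722.00)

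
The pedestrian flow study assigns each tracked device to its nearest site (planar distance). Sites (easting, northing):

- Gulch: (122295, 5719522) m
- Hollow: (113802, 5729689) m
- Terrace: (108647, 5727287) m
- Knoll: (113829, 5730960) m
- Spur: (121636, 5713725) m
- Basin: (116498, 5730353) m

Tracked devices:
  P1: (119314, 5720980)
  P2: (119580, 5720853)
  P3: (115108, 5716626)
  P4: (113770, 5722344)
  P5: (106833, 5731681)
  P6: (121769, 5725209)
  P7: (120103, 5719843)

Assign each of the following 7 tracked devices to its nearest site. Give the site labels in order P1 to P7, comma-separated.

Gulch, Gulch, Spur, Terrace, Terrace, Gulch, Gulch

P1 → Gulch (d²=11012125.00)
P2 → Gulch (d²=9142786.00)
P3 → Spur (d²=51030585.00)
P4 → Terrace (d²=50678378.00)
P5 → Terrace (d²=22597832.00)
P6 → Gulch (d²=32618645.00)
P7 → Gulch (d²=4907905.00)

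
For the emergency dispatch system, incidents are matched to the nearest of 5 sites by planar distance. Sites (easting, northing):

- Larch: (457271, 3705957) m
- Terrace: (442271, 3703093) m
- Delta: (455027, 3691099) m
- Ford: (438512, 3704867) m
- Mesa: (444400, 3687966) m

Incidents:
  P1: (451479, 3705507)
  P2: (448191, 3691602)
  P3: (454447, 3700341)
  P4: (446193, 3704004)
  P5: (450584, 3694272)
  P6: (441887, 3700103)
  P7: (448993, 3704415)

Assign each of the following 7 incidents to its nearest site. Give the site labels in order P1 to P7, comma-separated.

P1 → Larch (d²=33749764.00)
P2 → Mesa (d²=27592177.00)
P3 → Larch (d²=39514432.00)
P4 → Terrace (d²=16212005.00)
P5 → Delta (d²=29808178.00)
P6 → Terrace (d²=9087556.00)
P7 → Terrace (d²=46932968.00)

Larch, Mesa, Larch, Terrace, Delta, Terrace, Terrace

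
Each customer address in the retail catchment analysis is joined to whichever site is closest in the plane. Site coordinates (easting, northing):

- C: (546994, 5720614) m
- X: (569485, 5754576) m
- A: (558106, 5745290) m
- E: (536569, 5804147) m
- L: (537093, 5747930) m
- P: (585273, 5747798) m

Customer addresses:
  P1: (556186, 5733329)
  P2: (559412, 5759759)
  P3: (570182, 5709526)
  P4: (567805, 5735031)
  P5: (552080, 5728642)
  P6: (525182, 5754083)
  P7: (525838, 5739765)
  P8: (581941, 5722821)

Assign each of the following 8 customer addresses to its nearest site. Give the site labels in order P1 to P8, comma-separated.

A, X, C, A, C, L, L, P

P1 → A (d²=146751921.00)
P2 → X (d²=128328818.00)
P3 → C (d²=660627088.00)
P4 → A (d²=199317682.00)
P5 → C (d²=90316180.00)
P6 → L (d²=179731330.00)
P7 → L (d²=193342250.00)
P8 → P (d²=634952753.00)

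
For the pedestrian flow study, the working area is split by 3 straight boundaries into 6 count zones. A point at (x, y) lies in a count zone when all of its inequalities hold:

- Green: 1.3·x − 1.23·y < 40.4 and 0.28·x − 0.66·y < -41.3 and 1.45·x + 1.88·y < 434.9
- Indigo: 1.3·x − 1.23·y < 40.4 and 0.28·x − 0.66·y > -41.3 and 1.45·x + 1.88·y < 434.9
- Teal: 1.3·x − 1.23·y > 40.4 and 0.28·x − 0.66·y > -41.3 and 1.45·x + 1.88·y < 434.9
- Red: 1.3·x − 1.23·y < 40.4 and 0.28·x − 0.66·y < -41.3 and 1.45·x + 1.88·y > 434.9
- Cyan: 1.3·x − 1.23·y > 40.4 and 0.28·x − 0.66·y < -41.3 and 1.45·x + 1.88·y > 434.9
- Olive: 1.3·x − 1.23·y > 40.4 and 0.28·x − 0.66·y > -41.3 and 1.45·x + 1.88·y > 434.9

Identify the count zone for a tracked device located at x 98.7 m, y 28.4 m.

1.3·98.7 − 1.23·28.4 = 93.378, which is > 40.4
0.28·98.7 − 0.66·28.4 = 8.892, which is > -41.3
1.45·98.7 + 1.88·28.4 = 196.507, which is < 434.9
This sign pattern matches Teal.

Teal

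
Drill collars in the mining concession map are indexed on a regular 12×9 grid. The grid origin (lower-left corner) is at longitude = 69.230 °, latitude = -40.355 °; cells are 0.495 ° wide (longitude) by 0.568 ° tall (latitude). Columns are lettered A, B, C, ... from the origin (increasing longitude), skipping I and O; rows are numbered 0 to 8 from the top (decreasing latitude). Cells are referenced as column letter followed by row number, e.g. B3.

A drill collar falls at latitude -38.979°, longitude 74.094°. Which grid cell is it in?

Column index: ⌊(74.094 − 69.230) / 0.495⌋ = ⌊9.826⌋ = 9 → column K
Row offset from origin: ⌊(-38.979 − -40.355) / 0.568⌋ = ⌊2.423⌋ = 2 → row 6 (counted from top)

K6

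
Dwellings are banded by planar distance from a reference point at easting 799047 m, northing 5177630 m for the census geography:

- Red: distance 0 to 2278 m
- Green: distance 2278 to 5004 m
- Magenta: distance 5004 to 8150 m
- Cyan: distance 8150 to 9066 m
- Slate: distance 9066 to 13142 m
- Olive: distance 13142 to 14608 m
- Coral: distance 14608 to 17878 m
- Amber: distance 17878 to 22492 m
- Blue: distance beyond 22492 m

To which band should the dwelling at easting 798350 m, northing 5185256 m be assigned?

Distance = √((798350−799047)² + (5185256−5177630)²) = √(485809.000 + 58155876.000) = 7657.786 m.
5004 ≤ 7657.786 < 8150 → Magenta.

Magenta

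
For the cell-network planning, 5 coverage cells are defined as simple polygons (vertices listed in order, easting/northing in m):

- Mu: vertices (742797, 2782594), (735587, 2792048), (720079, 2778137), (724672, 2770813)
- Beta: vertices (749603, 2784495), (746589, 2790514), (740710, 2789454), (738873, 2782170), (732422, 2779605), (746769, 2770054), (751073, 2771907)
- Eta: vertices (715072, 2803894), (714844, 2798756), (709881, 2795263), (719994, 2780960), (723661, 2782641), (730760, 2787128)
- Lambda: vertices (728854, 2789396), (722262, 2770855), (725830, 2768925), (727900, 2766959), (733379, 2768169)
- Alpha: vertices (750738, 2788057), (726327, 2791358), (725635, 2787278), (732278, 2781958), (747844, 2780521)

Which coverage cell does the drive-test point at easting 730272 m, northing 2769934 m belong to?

Cast a ray rightward from (730272, 2769934). For each polygon, the edges (by vertex number in listed order) whose endpoints lie on opposite sides of northing = 2769934, where each meets that height, and whether that is right or left of the point:
Mu: no edge straddles that height → 0 crossings.
Beta: no edge straddles that height → 0 crossings.
Eta: no edge straddles that height → 0 crossings.
Lambda: 2–3 at easting≈723964.7 (left), 5–1 at easting≈733002.8 (right) → 1 crossing.
Alpha: no edge straddles that height → 0 crossings.
Only Lambda has an odd count, so the point is inside Lambda.

Lambda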